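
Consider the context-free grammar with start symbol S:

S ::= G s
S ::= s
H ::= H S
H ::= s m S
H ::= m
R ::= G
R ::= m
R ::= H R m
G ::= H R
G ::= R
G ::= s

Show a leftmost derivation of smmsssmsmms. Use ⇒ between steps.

S ⇒ Gs   [S ::= G s]
Gs ⇒ HRs   [G ::= H R]
HRs ⇒ HSRs   [H ::= H S]
HSRs ⇒ smSSRs   [H ::= s m S]
smSSRs ⇒ smGsSRs   [S ::= G s]
smGsSRs ⇒ smRsSRs   [G ::= R]
smRsSRs ⇒ smmsSRs   [R ::= m]
smmsSRs ⇒ smmsGsRs   [S ::= G s]
smmsGsRs ⇒ smmsssRs   [G ::= s]
smmsssRs ⇒ smmsssHRms   [R ::= H R m]
smmsssHRms ⇒ smmsssHSRms   [H ::= H S]
smmsssHSRms ⇒ smmsssmSRms   [H ::= m]
smmsssmSRms ⇒ smmsssmsRms   [S ::= s]
smmsssmsRms ⇒ smmsssmsmms   [R ::= m]

S⇒Gs⇒HRs⇒HSRs⇒smSSRs⇒smGsSRs⇒smRsSRs⇒smmsSRs⇒smmsGsRs⇒smmsssRs⇒smmsssHRms⇒smmsssHSRms⇒smmsssmSRms⇒smmsssmsRms⇒smmsssmsmms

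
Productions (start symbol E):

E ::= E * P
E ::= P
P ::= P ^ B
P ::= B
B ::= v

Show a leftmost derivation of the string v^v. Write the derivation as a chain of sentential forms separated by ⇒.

E ⇒ P ⇒ P^B ⇒ B^B ⇒ v^B ⇒ v^v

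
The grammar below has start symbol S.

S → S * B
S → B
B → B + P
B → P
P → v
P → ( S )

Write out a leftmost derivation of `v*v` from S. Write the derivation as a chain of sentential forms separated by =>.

S=>S*B=>B*B=>P*B=>v*B=>v*P=>v*v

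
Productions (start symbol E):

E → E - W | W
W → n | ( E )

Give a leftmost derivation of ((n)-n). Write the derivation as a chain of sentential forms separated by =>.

E => W   [E → W]
W => (E)   [W → ( E )]
(E) => (E-W)   [E → E - W]
(E-W) => (W-W)   [E → W]
(W-W) => ((E)-W)   [W → ( E )]
((E)-W) => ((W)-W)   [E → W]
((W)-W) => ((n)-W)   [W → n]
((n)-W) => ((n)-n)   [W → n]

E => W => (E) => (E-W) => (W-W) => ((E)-W) => ((W)-W) => ((n)-W) => ((n)-n)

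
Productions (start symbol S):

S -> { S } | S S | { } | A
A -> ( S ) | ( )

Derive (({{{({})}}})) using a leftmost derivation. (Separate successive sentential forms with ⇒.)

S⇒A⇒(S)⇒(A)⇒((S))⇒(({S}))⇒(({{S}}))⇒(({{{S}}}))⇒(({{{A}}}))⇒(({{{(S)}}}))⇒(({{{({})}}}))

S ⇒ A   [S -> A]
A ⇒ (S)   [A -> ( S )]
(S) ⇒ (A)   [S -> A]
(A) ⇒ ((S))   [A -> ( S )]
((S)) ⇒ (({S}))   [S -> { S }]
(({S})) ⇒ (({{S}}))   [S -> { S }]
(({{S}})) ⇒ (({{{S}}}))   [S -> { S }]
(({{{S}}})) ⇒ (({{{A}}}))   [S -> A]
(({{{A}}})) ⇒ (({{{(S)}}}))   [A -> ( S )]
(({{{(S)}}})) ⇒ (({{{({})}}}))   [S -> { }]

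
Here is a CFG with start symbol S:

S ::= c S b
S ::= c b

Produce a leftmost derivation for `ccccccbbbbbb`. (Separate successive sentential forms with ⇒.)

S ⇒ cSb ⇒ ccSbb ⇒ cccSbbb ⇒ ccccSbbbb ⇒ cccccSbbbbb ⇒ ccccccbbbbbb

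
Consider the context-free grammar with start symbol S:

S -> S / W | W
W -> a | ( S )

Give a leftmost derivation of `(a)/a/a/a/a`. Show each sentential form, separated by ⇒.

S ⇒ S/W   [S -> S / W]
S/W ⇒ S/W/W   [S -> S / W]
S/W/W ⇒ S/W/W/W   [S -> S / W]
S/W/W/W ⇒ S/W/W/W/W   [S -> S / W]
S/W/W/W/W ⇒ W/W/W/W/W   [S -> W]
W/W/W/W/W ⇒ (S)/W/W/W/W   [W -> ( S )]
(S)/W/W/W/W ⇒ (W)/W/W/W/W   [S -> W]
(W)/W/W/W/W ⇒ (a)/W/W/W/W   [W -> a]
(a)/W/W/W/W ⇒ (a)/a/W/W/W   [W -> a]
(a)/a/W/W/W ⇒ (a)/a/a/W/W   [W -> a]
(a)/a/a/W/W ⇒ (a)/a/a/a/W   [W -> a]
(a)/a/a/a/W ⇒ (a)/a/a/a/a   [W -> a]

S ⇒ S/W ⇒ S/W/W ⇒ S/W/W/W ⇒ S/W/W/W/W ⇒ W/W/W/W/W ⇒ (S)/W/W/W/W ⇒ (W)/W/W/W/W ⇒ (a)/W/W/W/W ⇒ (a)/a/W/W/W ⇒ (a)/a/a/W/W ⇒ (a)/a/a/a/W ⇒ (a)/a/a/a/a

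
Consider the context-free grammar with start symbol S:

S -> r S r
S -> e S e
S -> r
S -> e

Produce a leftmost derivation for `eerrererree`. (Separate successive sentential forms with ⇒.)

S⇒eSe⇒eeSee⇒eerSree⇒eerrSrree⇒eerreSerree⇒eerrererree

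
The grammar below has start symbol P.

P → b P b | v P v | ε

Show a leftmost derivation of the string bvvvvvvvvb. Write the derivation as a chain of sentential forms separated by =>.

P => bPb => bvPvb => bvvPvvb => bvvvPvvvb => bvvvvPvvvvb => bvvvvvvvvb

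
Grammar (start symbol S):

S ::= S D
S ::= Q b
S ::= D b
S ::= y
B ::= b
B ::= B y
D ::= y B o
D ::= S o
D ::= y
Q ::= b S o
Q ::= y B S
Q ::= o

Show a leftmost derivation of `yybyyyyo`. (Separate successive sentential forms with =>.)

S => SD   [S ::= S D]
SD => yD   [S ::= y]
yD => yyBo   [D ::= y B o]
yyBo => yyByo   [B ::= B y]
yyByo => yyByyo   [B ::= B y]
yyByyo => yyByyyo   [B ::= B y]
yyByyyo => yyByyyyo   [B ::= B y]
yyByyyyo => yybyyyyo   [B ::= b]

S => SD => yD => yyBo => yyByo => yyByyo => yyByyyo => yyByyyyo => yybyyyyo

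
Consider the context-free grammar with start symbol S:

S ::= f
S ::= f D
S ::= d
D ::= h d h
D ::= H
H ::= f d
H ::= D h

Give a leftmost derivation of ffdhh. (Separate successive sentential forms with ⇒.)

S ⇒ fD ⇒ fH ⇒ fDh ⇒ fHh ⇒ fDhh ⇒ fHhh ⇒ ffdhh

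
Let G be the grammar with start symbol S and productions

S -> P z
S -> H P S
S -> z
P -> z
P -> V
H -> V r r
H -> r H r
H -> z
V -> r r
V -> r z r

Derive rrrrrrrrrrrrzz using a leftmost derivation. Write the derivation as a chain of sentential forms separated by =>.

S=>HPS=>rHrPS=>rrHrrPS=>rrrHrrrPS=>rrrrHrrrrPS=>rrrrVrrrrrrPS=>rrrrrrrrrrrrPS=>rrrrrrrrrrrrzS=>rrrrrrrrrrrrzz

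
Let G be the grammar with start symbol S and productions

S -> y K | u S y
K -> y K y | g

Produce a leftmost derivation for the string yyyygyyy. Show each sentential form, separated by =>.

S => yK   [S -> y K]
yK => yyKy   [K -> y K y]
yyKy => yyyKyy   [K -> y K y]
yyyKyy => yyyyKyyy   [K -> y K y]
yyyyKyyy => yyyygyyy   [K -> g]

S => yK => yyKy => yyyKyy => yyyyKyyy => yyyygyyy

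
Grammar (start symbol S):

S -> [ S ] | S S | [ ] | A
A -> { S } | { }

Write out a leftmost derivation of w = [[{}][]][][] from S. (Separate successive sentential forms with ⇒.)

S ⇒ SS   [S -> S S]
SS ⇒ SSS   [S -> S S]
SSS ⇒ [S]SS   [S -> [ S ]]
[S]SS ⇒ [SS]SS   [S -> S S]
[SS]SS ⇒ [[S]S]SS   [S -> [ S ]]
[[S]S]SS ⇒ [[A]S]SS   [S -> A]
[[A]S]SS ⇒ [[{}]S]SS   [A -> { }]
[[{}]S]SS ⇒ [[{}][]]SS   [S -> [ ]]
[[{}][]]SS ⇒ [[{}][]][]S   [S -> [ ]]
[[{}][]][]S ⇒ [[{}][]][][]   [S -> [ ]]

S⇒SS⇒SSS⇒[S]SS⇒[SS]SS⇒[[S]S]SS⇒[[A]S]SS⇒[[{}]S]SS⇒[[{}][]]SS⇒[[{}][]][]S⇒[[{}][]][][]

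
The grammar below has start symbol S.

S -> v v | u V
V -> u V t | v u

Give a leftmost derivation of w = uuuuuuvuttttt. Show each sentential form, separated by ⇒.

S ⇒ uV ⇒ uuVt ⇒ uuuVtt ⇒ uuuuVttt ⇒ uuuuuVtttt ⇒ uuuuuuVttttt ⇒ uuuuuuvuttttt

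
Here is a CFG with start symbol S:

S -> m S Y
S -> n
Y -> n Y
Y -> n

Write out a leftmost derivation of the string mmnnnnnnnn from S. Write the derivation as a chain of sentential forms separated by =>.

S => mSY => mmSYY => mmnYY => mmnnYY => mmnnnYY => mmnnnnYY => mmnnnnnYY => mmnnnnnnYY => mmnnnnnnnY => mmnnnnnnnn

S => mSY   [S -> m S Y]
mSY => mmSYY   [S -> m S Y]
mmSYY => mmnYY   [S -> n]
mmnYY => mmnnYY   [Y -> n Y]
mmnnYY => mmnnnYY   [Y -> n Y]
mmnnnYY => mmnnnnYY   [Y -> n Y]
mmnnnnYY => mmnnnnnYY   [Y -> n Y]
mmnnnnnYY => mmnnnnnnYY   [Y -> n Y]
mmnnnnnnYY => mmnnnnnnnY   [Y -> n]
mmnnnnnnnY => mmnnnnnnnn   [Y -> n]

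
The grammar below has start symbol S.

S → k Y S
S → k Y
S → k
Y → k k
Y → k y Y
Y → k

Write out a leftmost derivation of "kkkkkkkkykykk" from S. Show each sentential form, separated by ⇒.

S⇒kYS⇒kkkS⇒kkkkYS⇒kkkkkkS⇒kkkkkkkYS⇒kkkkkkkkyYS⇒kkkkkkkkykyYS⇒kkkkkkkkykykS⇒kkkkkkkkykykk

S ⇒ kYS   [S → k Y S]
kYS ⇒ kkkS   [Y → k k]
kkkS ⇒ kkkkYS   [S → k Y S]
kkkkYS ⇒ kkkkkkS   [Y → k k]
kkkkkkS ⇒ kkkkkkkYS   [S → k Y S]
kkkkkkkYS ⇒ kkkkkkkkyYS   [Y → k y Y]
kkkkkkkkyYS ⇒ kkkkkkkkykyYS   [Y → k y Y]
kkkkkkkkykyYS ⇒ kkkkkkkkykykS   [Y → k]
kkkkkkkkykykS ⇒ kkkkkkkkykykk   [S → k]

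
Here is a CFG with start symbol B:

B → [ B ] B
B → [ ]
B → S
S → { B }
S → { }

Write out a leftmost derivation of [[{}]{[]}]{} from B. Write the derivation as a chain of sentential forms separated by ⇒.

B ⇒ [B]B   [B → [ B ] B]
[B]B ⇒ [[B]B]B   [B → [ B ] B]
[[B]B]B ⇒ [[S]B]B   [B → S]
[[S]B]B ⇒ [[{}]B]B   [S → { }]
[[{}]B]B ⇒ [[{}]S]B   [B → S]
[[{}]S]B ⇒ [[{}]{B}]B   [S → { B }]
[[{}]{B}]B ⇒ [[{}]{[]}]B   [B → [ ]]
[[{}]{[]}]B ⇒ [[{}]{[]}]S   [B → S]
[[{}]{[]}]S ⇒ [[{}]{[]}]{}   [S → { }]

B⇒[B]B⇒[[B]B]B⇒[[S]B]B⇒[[{}]B]B⇒[[{}]S]B⇒[[{}]{B}]B⇒[[{}]{[]}]B⇒[[{}]{[]}]S⇒[[{}]{[]}]{}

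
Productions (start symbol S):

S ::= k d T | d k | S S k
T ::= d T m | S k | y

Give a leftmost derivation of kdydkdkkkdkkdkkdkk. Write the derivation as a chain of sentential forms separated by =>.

S=>SSk=>SSkSk=>SSkSkSk=>SSkSkSkSk=>kdTSkSkSkSk=>kdySkSkSkSk=>kdySSkkSkSkSk=>kdydkSkkSkSkSk=>kdydkdkkkSkSkSk=>kdydkdkkkdkkSkSk=>kdydkdkkkdkkdkkSk=>kdydkdkkkdkkdkkdkk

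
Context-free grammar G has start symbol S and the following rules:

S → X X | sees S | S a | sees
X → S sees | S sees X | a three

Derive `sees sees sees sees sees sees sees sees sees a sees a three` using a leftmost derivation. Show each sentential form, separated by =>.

S => X X => S sees X => S a sees X => sees S a sees X => sees sees S a sees X => sees sees sees S a sees X => sees sees sees X X a sees X => sees sees sees S sees X X a sees X => sees sees sees sees sees X X a sees X => sees sees sees sees sees S sees X a sees X => sees sees sees sees sees sees sees X a sees X => sees sees sees sees sees sees sees S sees a sees X => sees sees sees sees sees sees sees sees sees a sees X => sees sees sees sees sees sees sees sees sees a sees a three

S => X X   [S → X X]
X X => S sees X   [X → S sees]
S sees X => S a sees X   [S → S a]
S a sees X => sees S a sees X   [S → sees S]
sees S a sees X => sees sees S a sees X   [S → sees S]
sees sees S a sees X => sees sees sees S a sees X   [S → sees S]
sees sees sees S a sees X => sees sees sees X X a sees X   [S → X X]
sees sees sees X X a sees X => sees sees sees S sees X X a sees X   [X → S sees X]
sees sees sees S sees X X a sees X => sees sees sees sees sees X X a sees X   [S → sees]
sees sees sees sees sees X X a sees X => sees sees sees sees sees S sees X a sees X   [X → S sees]
sees sees sees sees sees S sees X a sees X => sees sees sees sees sees sees sees X a sees X   [S → sees]
sees sees sees sees sees sees sees X a sees X => sees sees sees sees sees sees sees S sees a sees X   [X → S sees]
sees sees sees sees sees sees sees S sees a sees X => sees sees sees sees sees sees sees sees sees a sees X   [S → sees]
sees sees sees sees sees sees sees sees sees a sees X => sees sees sees sees sees sees sees sees sees a sees a three   [X → a three]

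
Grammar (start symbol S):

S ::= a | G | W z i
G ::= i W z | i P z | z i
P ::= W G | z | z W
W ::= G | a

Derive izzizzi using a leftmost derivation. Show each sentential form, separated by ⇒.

S ⇒ Wzi ⇒ Gzi ⇒ iPzzi ⇒ izWzzi ⇒ izGzzi ⇒ izzizzi

S ⇒ Wzi   [S ::= W z i]
Wzi ⇒ Gzi   [W ::= G]
Gzi ⇒ iPzzi   [G ::= i P z]
iPzzi ⇒ izWzzi   [P ::= z W]
izWzzi ⇒ izGzzi   [W ::= G]
izGzzi ⇒ izzizzi   [G ::= z i]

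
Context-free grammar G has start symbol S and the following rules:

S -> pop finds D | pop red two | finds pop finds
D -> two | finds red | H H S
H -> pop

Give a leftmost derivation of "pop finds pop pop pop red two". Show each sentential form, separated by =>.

S => pop finds D   [S -> pop finds D]
pop finds D => pop finds H H S   [D -> H H S]
pop finds H H S => pop finds pop H S   [H -> pop]
pop finds pop H S => pop finds pop pop S   [H -> pop]
pop finds pop pop S => pop finds pop pop pop red two   [S -> pop red two]

S => pop finds D => pop finds H H S => pop finds pop H S => pop finds pop pop S => pop finds pop pop pop red two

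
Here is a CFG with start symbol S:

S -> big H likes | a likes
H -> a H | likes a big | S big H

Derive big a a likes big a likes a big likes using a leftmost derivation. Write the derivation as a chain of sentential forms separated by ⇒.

S ⇒ big H likes ⇒ big a H likes ⇒ big a S big H likes ⇒ big a a likes big H likes ⇒ big a a likes big a H likes ⇒ big a a likes big a likes a big likes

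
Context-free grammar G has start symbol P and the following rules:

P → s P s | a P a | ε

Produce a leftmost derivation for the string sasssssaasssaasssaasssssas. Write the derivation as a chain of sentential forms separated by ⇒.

P⇒sPs⇒saPas⇒sasPsas⇒sassPssas⇒sasssPsssas⇒sassssPssssas⇒sasssssPsssssas⇒sasssssaPasssssas⇒sasssssaaPaasssssas⇒sasssssaasPsaasssssas⇒sasssssaassPssaasssssas⇒sasssssaasssPsssaasssssas⇒sasssssaasssaPasssaasssssas⇒sasssssaasssaasssaasssssas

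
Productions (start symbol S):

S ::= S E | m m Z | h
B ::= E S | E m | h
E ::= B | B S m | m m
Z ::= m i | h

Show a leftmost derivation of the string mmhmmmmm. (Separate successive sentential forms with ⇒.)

S⇒SE⇒SEE⇒mmZEE⇒mmhEE⇒mmhBE⇒mmhEmE⇒mmhmmmE⇒mmhmmmmm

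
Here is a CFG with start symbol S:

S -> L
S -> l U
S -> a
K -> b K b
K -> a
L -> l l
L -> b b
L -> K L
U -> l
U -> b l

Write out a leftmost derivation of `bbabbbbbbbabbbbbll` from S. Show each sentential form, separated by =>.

S=>L=>KL=>bKbL=>bbKbbL=>bbabbL=>bbabbKL=>bbabbbKbL=>bbabbbbKbbL=>bbabbbbbKbbbL=>bbabbbbbbKbbbbL=>bbabbbbbbbKbbbbbL=>bbabbbbbbbabbbbbL=>bbabbbbbbbabbbbbll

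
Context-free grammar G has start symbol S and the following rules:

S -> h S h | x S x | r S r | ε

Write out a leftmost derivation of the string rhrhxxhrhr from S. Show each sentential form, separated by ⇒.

S ⇒ rSr ⇒ rhShr ⇒ rhrSrhr ⇒ rhrhShrhr ⇒ rhrhxSxhrhr ⇒ rhrhxxhrhr

S ⇒ rSr   [S -> r S r]
rSr ⇒ rhShr   [S -> h S h]
rhShr ⇒ rhrSrhr   [S -> r S r]
rhrSrhr ⇒ rhrhShrhr   [S -> h S h]
rhrhShrhr ⇒ rhrhxSxhrhr   [S -> x S x]
rhrhxSxhrhr ⇒ rhrhxxhrhr   [S -> ε]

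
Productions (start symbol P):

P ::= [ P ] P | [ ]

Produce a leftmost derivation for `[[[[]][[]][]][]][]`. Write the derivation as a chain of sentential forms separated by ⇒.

P ⇒ [P]P ⇒ [[P]P]P ⇒ [[[P]P]P]P ⇒ [[[[]]P]P]P ⇒ [[[[]][P]P]P]P ⇒ [[[[]][[]]P]P]P ⇒ [[[[]][[]][]]P]P ⇒ [[[[]][[]][]][]]P ⇒ [[[[]][[]][]][]][]

P ⇒ [P]P   [P ::= [ P ] P]
[P]P ⇒ [[P]P]P   [P ::= [ P ] P]
[[P]P]P ⇒ [[[P]P]P]P   [P ::= [ P ] P]
[[[P]P]P]P ⇒ [[[[]]P]P]P   [P ::= [ ]]
[[[[]]P]P]P ⇒ [[[[]][P]P]P]P   [P ::= [ P ] P]
[[[[]][P]P]P]P ⇒ [[[[]][[]]P]P]P   [P ::= [ ]]
[[[[]][[]]P]P]P ⇒ [[[[]][[]][]]P]P   [P ::= [ ]]
[[[[]][[]][]]P]P ⇒ [[[[]][[]][]][]]P   [P ::= [ ]]
[[[[]][[]][]][]]P ⇒ [[[[]][[]][]][]][]   [P ::= [ ]]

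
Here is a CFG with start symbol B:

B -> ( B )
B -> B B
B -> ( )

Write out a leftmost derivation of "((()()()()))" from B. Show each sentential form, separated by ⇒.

B ⇒ (B) ⇒ ((B)) ⇒ ((BB)) ⇒ ((BBB)) ⇒ ((BBBB)) ⇒ ((()BBB)) ⇒ ((()()BB)) ⇒ ((()()()B)) ⇒ ((()()()()))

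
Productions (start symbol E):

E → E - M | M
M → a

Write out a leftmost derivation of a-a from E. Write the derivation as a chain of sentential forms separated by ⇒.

E ⇒ E-M   [E → E - M]
E-M ⇒ M-M   [E → M]
M-M ⇒ a-M   [M → a]
a-M ⇒ a-a   [M → a]

E⇒E-M⇒M-M⇒a-M⇒a-a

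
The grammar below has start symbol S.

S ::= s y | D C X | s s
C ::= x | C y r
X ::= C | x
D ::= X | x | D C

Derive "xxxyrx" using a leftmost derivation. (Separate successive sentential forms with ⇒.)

S ⇒ DCX ⇒ DCCX ⇒ XCCX ⇒ CCCX ⇒ xCCX ⇒ xxCX ⇒ xxCyrX ⇒ xxxyrX ⇒ xxxyrx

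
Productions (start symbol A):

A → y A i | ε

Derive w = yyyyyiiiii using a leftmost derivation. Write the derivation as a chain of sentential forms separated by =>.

A => yAi => yyAii => yyyAiii => yyyyAiiii => yyyyyAiiiii => yyyyyiiiii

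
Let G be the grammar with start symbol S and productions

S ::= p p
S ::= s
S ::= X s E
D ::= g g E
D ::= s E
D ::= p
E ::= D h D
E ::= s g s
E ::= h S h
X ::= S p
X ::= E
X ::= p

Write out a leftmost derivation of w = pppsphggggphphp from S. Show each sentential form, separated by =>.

S => XsE => SpsE => pppsE => pppsDhD => pppsphD => pppsphggE => pppsphggDhD => pppsphggggEhD => pppsphggggDhDhD => pppsphggggphDhD => pppsphggggphphD => pppsphggggphphp

S => XsE   [S ::= X s E]
XsE => SpsE   [X ::= S p]
SpsE => pppsE   [S ::= p p]
pppsE => pppsDhD   [E ::= D h D]
pppsDhD => pppsphD   [D ::= p]
pppsphD => pppsphggE   [D ::= g g E]
pppsphggE => pppsphggDhD   [E ::= D h D]
pppsphggDhD => pppsphggggEhD   [D ::= g g E]
pppsphggggEhD => pppsphggggDhDhD   [E ::= D h D]
pppsphggggDhDhD => pppsphggggphDhD   [D ::= p]
pppsphggggphDhD => pppsphggggphphD   [D ::= p]
pppsphggggphphD => pppsphggggphphp   [D ::= p]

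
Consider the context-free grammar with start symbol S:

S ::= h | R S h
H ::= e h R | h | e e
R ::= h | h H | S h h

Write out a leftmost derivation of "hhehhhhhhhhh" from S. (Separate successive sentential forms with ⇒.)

S ⇒ RSh   [S ::= R S h]
RSh ⇒ hSh   [R ::= h]
hSh ⇒ hRShh   [S ::= R S h]
hRShh ⇒ hShhShh   [R ::= S h h]
hShhShh ⇒ hRShhhShh   [S ::= R S h]
hRShhhShh ⇒ hhHShhhShh   [R ::= h H]
hhHShhhShh ⇒ hhehRShhhShh   [H ::= e h R]
hhehRShhhShh ⇒ hhehhShhhShh   [R ::= h]
hhehhShhhShh ⇒ hhehhhhhhShh   [S ::= h]
hhehhhhhhShh ⇒ hhehhhhhhhhh   [S ::= h]

S⇒RSh⇒hSh⇒hRShh⇒hShhShh⇒hRShhhShh⇒hhHShhhShh⇒hhehRShhhShh⇒hhehhShhhShh⇒hhehhhhhhShh⇒hhehhhhhhhhh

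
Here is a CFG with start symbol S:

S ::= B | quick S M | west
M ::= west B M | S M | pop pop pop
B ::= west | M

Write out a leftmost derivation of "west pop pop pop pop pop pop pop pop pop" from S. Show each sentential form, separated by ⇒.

S ⇒ B   [S ::= B]
B ⇒ M   [B ::= M]
M ⇒ west B M   [M ::= west B M]
west B M ⇒ west M M   [B ::= M]
west M M ⇒ west S M M   [M ::= S M]
west S M M ⇒ west B M M   [S ::= B]
west B M M ⇒ west M M M   [B ::= M]
west M M M ⇒ west pop pop pop M M   [M ::= pop pop pop]
west pop pop pop M M ⇒ west pop pop pop pop pop pop M   [M ::= pop pop pop]
west pop pop pop pop pop pop M ⇒ west pop pop pop pop pop pop pop pop pop   [M ::= pop pop pop]

S ⇒ B ⇒ M ⇒ west B M ⇒ west M M ⇒ west S M M ⇒ west B M M ⇒ west M M M ⇒ west pop pop pop M M ⇒ west pop pop pop pop pop pop M ⇒ west pop pop pop pop pop pop pop pop pop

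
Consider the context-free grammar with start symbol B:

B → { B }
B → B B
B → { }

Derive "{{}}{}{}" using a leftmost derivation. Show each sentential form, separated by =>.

B => BB   [B → B B]
BB => BBB   [B → B B]
BBB => {B}BB   [B → { B }]
{B}BB => {{}}BB   [B → { }]
{{}}BB => {{}}{}B   [B → { }]
{{}}{}B => {{}}{}{}   [B → { }]

B => BB => BBB => {B}BB => {{}}BB => {{}}{}B => {{}}{}{}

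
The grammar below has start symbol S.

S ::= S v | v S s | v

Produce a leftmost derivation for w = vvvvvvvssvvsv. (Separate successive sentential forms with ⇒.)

S ⇒ Sv ⇒ vSsv ⇒ vSvsv ⇒ vSvvsv ⇒ vvSsvvsv ⇒ vvvSssvvsv ⇒ vvvSvssvvsv ⇒ vvvSvvssvvsv ⇒ vvvSvvvssvvsv ⇒ vvvvvvvssvvsv

S ⇒ Sv   [S ::= S v]
Sv ⇒ vSsv   [S ::= v S s]
vSsv ⇒ vSvsv   [S ::= S v]
vSvsv ⇒ vSvvsv   [S ::= S v]
vSvvsv ⇒ vvSsvvsv   [S ::= v S s]
vvSsvvsv ⇒ vvvSssvvsv   [S ::= v S s]
vvvSssvvsv ⇒ vvvSvssvvsv   [S ::= S v]
vvvSvssvvsv ⇒ vvvSvvssvvsv   [S ::= S v]
vvvSvvssvvsv ⇒ vvvSvvvssvvsv   [S ::= S v]
vvvSvvvssvvsv ⇒ vvvvvvvssvvsv   [S ::= v]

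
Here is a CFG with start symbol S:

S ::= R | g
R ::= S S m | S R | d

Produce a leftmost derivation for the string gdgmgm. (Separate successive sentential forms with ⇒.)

S ⇒ R ⇒ SR ⇒ gR ⇒ gSSm ⇒ gRSm ⇒ gSSmSm ⇒ gRSmSm ⇒ gdSmSm ⇒ gdgmSm ⇒ gdgmgm

S ⇒ R   [S ::= R]
R ⇒ SR   [R ::= S R]
SR ⇒ gR   [S ::= g]
gR ⇒ gSSm   [R ::= S S m]
gSSm ⇒ gRSm   [S ::= R]
gRSm ⇒ gSSmSm   [R ::= S S m]
gSSmSm ⇒ gRSmSm   [S ::= R]
gRSmSm ⇒ gdSmSm   [R ::= d]
gdSmSm ⇒ gdgmSm   [S ::= g]
gdgmSm ⇒ gdgmgm   [S ::= g]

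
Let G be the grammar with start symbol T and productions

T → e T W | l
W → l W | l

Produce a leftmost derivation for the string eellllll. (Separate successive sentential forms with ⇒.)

T ⇒ eTW   [T → e T W]
eTW ⇒ eeTWW   [T → e T W]
eeTWW ⇒ eelWW   [T → l]
eelWW ⇒ eellWW   [W → l W]
eellWW ⇒ eelllWW   [W → l W]
eelllWW ⇒ eellllWW   [W → l W]
eellllWW ⇒ eelllllW   [W → l]
eelllllW ⇒ eellllll   [W → l]

T ⇒ eTW ⇒ eeTWW ⇒ eelWW ⇒ eellWW ⇒ eelllWW ⇒ eellllWW ⇒ eelllllW ⇒ eellllll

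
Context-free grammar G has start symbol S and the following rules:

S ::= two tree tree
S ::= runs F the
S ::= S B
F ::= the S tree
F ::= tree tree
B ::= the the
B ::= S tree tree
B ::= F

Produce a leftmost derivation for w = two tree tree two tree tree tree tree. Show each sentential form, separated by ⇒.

S ⇒ S B   [S ::= S B]
S B ⇒ two tree tree B   [S ::= two tree tree]
two tree tree B ⇒ two tree tree S tree tree   [B ::= S tree tree]
two tree tree S tree tree ⇒ two tree tree two tree tree tree tree   [S ::= two tree tree]

S ⇒ S B ⇒ two tree tree B ⇒ two tree tree S tree tree ⇒ two tree tree two tree tree tree tree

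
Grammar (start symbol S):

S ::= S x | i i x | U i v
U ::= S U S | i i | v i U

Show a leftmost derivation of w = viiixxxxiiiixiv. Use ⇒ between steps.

S ⇒ Uiv   [S ::= U i v]
Uiv ⇒ viUiv   [U ::= v i U]
viUiv ⇒ viSUSiv   [U ::= S U S]
viSUSiv ⇒ viSxUSiv   [S ::= S x]
viSxUSiv ⇒ viSxxUSiv   [S ::= S x]
viSxxUSiv ⇒ viSxxxUSiv   [S ::= S x]
viSxxxUSiv ⇒ viiixxxxUSiv   [S ::= i i x]
viiixxxxUSiv ⇒ viiixxxxiiSiv   [U ::= i i]
viiixxxxiiSiv ⇒ viiixxxxiiiixiv   [S ::= i i x]

S ⇒ Uiv ⇒ viUiv ⇒ viSUSiv ⇒ viSxUSiv ⇒ viSxxUSiv ⇒ viSxxxUSiv ⇒ viiixxxxUSiv ⇒ viiixxxxiiSiv ⇒ viiixxxxiiiixiv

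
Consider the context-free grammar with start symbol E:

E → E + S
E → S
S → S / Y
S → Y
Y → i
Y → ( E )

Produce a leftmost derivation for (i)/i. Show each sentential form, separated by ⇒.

E ⇒ S   [E → S]
S ⇒ S/Y   [S → S / Y]
S/Y ⇒ Y/Y   [S → Y]
Y/Y ⇒ (E)/Y   [Y → ( E )]
(E)/Y ⇒ (S)/Y   [E → S]
(S)/Y ⇒ (Y)/Y   [S → Y]
(Y)/Y ⇒ (i)/Y   [Y → i]
(i)/Y ⇒ (i)/i   [Y → i]

E ⇒ S ⇒ S/Y ⇒ Y/Y ⇒ (E)/Y ⇒ (S)/Y ⇒ (Y)/Y ⇒ (i)/Y ⇒ (i)/i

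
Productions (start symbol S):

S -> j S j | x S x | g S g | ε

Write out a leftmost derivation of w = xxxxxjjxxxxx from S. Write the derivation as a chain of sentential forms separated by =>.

S=>xSx=>xxSxx=>xxxSxxx=>xxxxSxxxx=>xxxxxSxxxxx=>xxxxxjSjxxxxx=>xxxxxjjxxxxx

S => xSx   [S -> x S x]
xSx => xxSxx   [S -> x S x]
xxSxx => xxxSxxx   [S -> x S x]
xxxSxxx => xxxxSxxxx   [S -> x S x]
xxxxSxxxx => xxxxxSxxxxx   [S -> x S x]
xxxxxSxxxxx => xxxxxjSjxxxxx   [S -> j S j]
xxxxxjSjxxxxx => xxxxxjjxxxxx   [S -> ε]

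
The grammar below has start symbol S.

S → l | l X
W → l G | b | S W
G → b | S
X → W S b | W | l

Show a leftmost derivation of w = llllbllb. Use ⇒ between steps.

S ⇒ lX   [S → l X]
lX ⇒ lW   [X → W]
lW ⇒ llG   [W → l G]
llG ⇒ llS   [G → S]
llS ⇒ lllX   [S → l X]
lllX ⇒ lllWSb   [X → W S b]
lllWSb ⇒ llllGSb   [W → l G]
llllGSb ⇒ llllbSb   [G → b]
llllbSb ⇒ llllblXb   [S → l X]
llllblXb ⇒ llllbllb   [X → l]

S ⇒ lX ⇒ lW ⇒ llG ⇒ llS ⇒ lllX ⇒ lllWSb ⇒ llllGSb ⇒ llllbSb ⇒ llllblXb ⇒ llllbllb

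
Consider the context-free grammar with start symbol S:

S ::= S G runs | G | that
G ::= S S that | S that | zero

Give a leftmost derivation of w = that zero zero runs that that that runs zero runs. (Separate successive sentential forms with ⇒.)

S ⇒ S G runs ⇒ S G runs G runs ⇒ that G runs G runs ⇒ that S S that runs G runs ⇒ that G S that runs G runs ⇒ that S that S that runs G runs ⇒ that S G runs that S that runs G runs ⇒ that G G runs that S that runs G runs ⇒ that zero G runs that S that runs G runs ⇒ that zero zero runs that S that runs G runs ⇒ that zero zero runs that that that runs G runs ⇒ that zero zero runs that that that runs zero runs

S ⇒ S G runs   [S ::= S G runs]
S G runs ⇒ S G runs G runs   [S ::= S G runs]
S G runs G runs ⇒ that G runs G runs   [S ::= that]
that G runs G runs ⇒ that S S that runs G runs   [G ::= S S that]
that S S that runs G runs ⇒ that G S that runs G runs   [S ::= G]
that G S that runs G runs ⇒ that S that S that runs G runs   [G ::= S that]
that S that S that runs G runs ⇒ that S G runs that S that runs G runs   [S ::= S G runs]
that S G runs that S that runs G runs ⇒ that G G runs that S that runs G runs   [S ::= G]
that G G runs that S that runs G runs ⇒ that zero G runs that S that runs G runs   [G ::= zero]
that zero G runs that S that runs G runs ⇒ that zero zero runs that S that runs G runs   [G ::= zero]
that zero zero runs that S that runs G runs ⇒ that zero zero runs that that that runs G runs   [S ::= that]
that zero zero runs that that that runs G runs ⇒ that zero zero runs that that that runs zero runs   [G ::= zero]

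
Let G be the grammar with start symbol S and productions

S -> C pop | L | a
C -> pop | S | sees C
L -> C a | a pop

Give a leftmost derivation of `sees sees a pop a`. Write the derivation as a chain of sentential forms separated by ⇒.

S ⇒ L ⇒ C a ⇒ sees C a ⇒ sees sees C a ⇒ sees sees S a ⇒ sees sees L a ⇒ sees sees a pop a

S ⇒ L   [S -> L]
L ⇒ C a   [L -> C a]
C a ⇒ sees C a   [C -> sees C]
sees C a ⇒ sees sees C a   [C -> sees C]
sees sees C a ⇒ sees sees S a   [C -> S]
sees sees S a ⇒ sees sees L a   [S -> L]
sees sees L a ⇒ sees sees a pop a   [L -> a pop]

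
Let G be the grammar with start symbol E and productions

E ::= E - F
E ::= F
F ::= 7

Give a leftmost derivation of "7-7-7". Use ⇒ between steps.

E ⇒ E-F   [E ::= E - F]
E-F ⇒ E-F-F   [E ::= E - F]
E-F-F ⇒ F-F-F   [E ::= F]
F-F-F ⇒ 7-F-F   [F ::= 7]
7-F-F ⇒ 7-7-F   [F ::= 7]
7-7-F ⇒ 7-7-7   [F ::= 7]

E ⇒ E-F ⇒ E-F-F ⇒ F-F-F ⇒ 7-F-F ⇒ 7-7-F ⇒ 7-7-7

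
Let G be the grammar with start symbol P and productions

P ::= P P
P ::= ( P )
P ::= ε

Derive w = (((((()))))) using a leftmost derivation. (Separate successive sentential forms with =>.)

P=>(P)=>((P))=>(((P)))=>(((PP)))=>((((P)P)))=>(((((P))P)))=>((((((P)))P)))=>(((((()))P)))=>(((((())))))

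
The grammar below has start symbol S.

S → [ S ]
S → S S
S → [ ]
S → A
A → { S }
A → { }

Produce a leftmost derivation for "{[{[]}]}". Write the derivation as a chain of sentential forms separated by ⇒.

S ⇒ A ⇒ {S} ⇒ {[S]} ⇒ {[A]} ⇒ {[{S}]} ⇒ {[{[]}]}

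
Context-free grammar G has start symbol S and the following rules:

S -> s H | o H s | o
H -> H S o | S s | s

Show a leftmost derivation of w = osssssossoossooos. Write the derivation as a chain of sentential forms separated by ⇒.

S ⇒ oHs ⇒ oHSos ⇒ oHSoSos ⇒ oHSoSoSos ⇒ oSsSoSoSos ⇒ osHsSoSoSos ⇒ osSssSoSoSos ⇒ ossHssSoSoSos ⇒ osssssSoSoSos ⇒ osssssoHsoSoSos ⇒ osssssossoSoSos ⇒ osssssossooHsoSos ⇒ osssssossoossoSos ⇒ osssssossoossooos

S ⇒ oHs   [S -> o H s]
oHs ⇒ oHSos   [H -> H S o]
oHSos ⇒ oHSoSos   [H -> H S o]
oHSoSos ⇒ oHSoSoSos   [H -> H S o]
oHSoSoSos ⇒ oSsSoSoSos   [H -> S s]
oSsSoSoSos ⇒ osHsSoSoSos   [S -> s H]
osHsSoSoSos ⇒ osSssSoSoSos   [H -> S s]
osSssSoSoSos ⇒ ossHssSoSoSos   [S -> s H]
ossHssSoSoSos ⇒ osssssSoSoSos   [H -> s]
osssssSoSoSos ⇒ osssssoHsoSoSos   [S -> o H s]
osssssoHsoSoSos ⇒ osssssossoSoSos   [H -> s]
osssssossoSoSos ⇒ osssssossooHsoSos   [S -> o H s]
osssssossooHsoSos ⇒ osssssossoossoSos   [H -> s]
osssssossoossoSos ⇒ osssssossoossooos   [S -> o]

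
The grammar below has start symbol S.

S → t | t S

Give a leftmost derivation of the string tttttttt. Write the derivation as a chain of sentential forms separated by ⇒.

S ⇒ tS ⇒ ttS ⇒ tttS ⇒ ttttS ⇒ tttttS ⇒ ttttttS ⇒ tttttttS ⇒ tttttttt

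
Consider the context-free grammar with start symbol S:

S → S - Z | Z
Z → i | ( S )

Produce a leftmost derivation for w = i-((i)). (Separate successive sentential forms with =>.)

S => S-Z => Z-Z => i-Z => i-(S) => i-(Z) => i-((S)) => i-((Z)) => i-((i))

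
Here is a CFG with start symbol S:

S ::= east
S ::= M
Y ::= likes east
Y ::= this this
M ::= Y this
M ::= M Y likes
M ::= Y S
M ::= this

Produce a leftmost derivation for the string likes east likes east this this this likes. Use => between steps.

S => M   [S ::= M]
M => Y S   [M ::= Y S]
Y S => likes east S   [Y ::= likes east]
likes east S => likes east M   [S ::= M]
likes east M => likes east M Y likes   [M ::= M Y likes]
likes east M Y likes => likes east Y S Y likes   [M ::= Y S]
likes east Y S Y likes => likes east likes east S Y likes   [Y ::= likes east]
likes east likes east S Y likes => likes east likes east M Y likes   [S ::= M]
likes east likes east M Y likes => likes east likes east this Y likes   [M ::= this]
likes east likes east this Y likes => likes east likes east this this this likes   [Y ::= this this]

S => M => Y S => likes east S => likes east M => likes east M Y likes => likes east Y S Y likes => likes east likes east S Y likes => likes east likes east M Y likes => likes east likes east this Y likes => likes east likes east this this this likes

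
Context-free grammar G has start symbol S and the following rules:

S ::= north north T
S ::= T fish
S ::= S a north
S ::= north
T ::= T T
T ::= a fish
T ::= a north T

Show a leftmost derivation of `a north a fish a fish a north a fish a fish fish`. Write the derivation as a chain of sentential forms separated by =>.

S => T fish   [S ::= T fish]
T fish => T T fish   [T ::= T T]
T T fish => T T T fish   [T ::= T T]
T T T fish => a north T T T fish   [T ::= a north T]
a north T T T fish => a north T T T T fish   [T ::= T T]
a north T T T T fish => a north a fish T T T fish   [T ::= a fish]
a north a fish T T T fish => a north a fish a fish T T fish   [T ::= a fish]
a north a fish a fish T T fish => a north a fish a fish a north T T fish   [T ::= a north T]
a north a fish a fish a north T T fish => a north a fish a fish a north a fish T fish   [T ::= a fish]
a north a fish a fish a north a fish T fish => a north a fish a fish a north a fish a fish fish   [T ::= a fish]

S => T fish => T T fish => T T T fish => a north T T T fish => a north T T T T fish => a north a fish T T T fish => a north a fish a fish T T fish => a north a fish a fish a north T T fish => a north a fish a fish a north a fish T fish => a north a fish a fish a north a fish a fish fish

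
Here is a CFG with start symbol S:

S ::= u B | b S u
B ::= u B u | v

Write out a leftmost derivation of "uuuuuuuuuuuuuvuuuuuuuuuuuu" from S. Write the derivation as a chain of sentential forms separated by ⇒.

S ⇒ uB   [S ::= u B]
uB ⇒ uuBu   [B ::= u B u]
uuBu ⇒ uuuBuu   [B ::= u B u]
uuuBuu ⇒ uuuuBuuu   [B ::= u B u]
uuuuBuuu ⇒ uuuuuBuuuu   [B ::= u B u]
uuuuuBuuuu ⇒ uuuuuuBuuuuu   [B ::= u B u]
uuuuuuBuuuuu ⇒ uuuuuuuBuuuuuu   [B ::= u B u]
uuuuuuuBuuuuuu ⇒ uuuuuuuuBuuuuuuu   [B ::= u B u]
uuuuuuuuBuuuuuuu ⇒ uuuuuuuuuBuuuuuuuu   [B ::= u B u]
uuuuuuuuuBuuuuuuuu ⇒ uuuuuuuuuuBuuuuuuuuu   [B ::= u B u]
uuuuuuuuuuBuuuuuuuuu ⇒ uuuuuuuuuuuBuuuuuuuuuu   [B ::= u B u]
uuuuuuuuuuuBuuuuuuuuuu ⇒ uuuuuuuuuuuuBuuuuuuuuuuu   [B ::= u B u]
uuuuuuuuuuuuBuuuuuuuuuuu ⇒ uuuuuuuuuuuuuBuuuuuuuuuuuu   [B ::= u B u]
uuuuuuuuuuuuuBuuuuuuuuuuuu ⇒ uuuuuuuuuuuuuvuuuuuuuuuuuu   [B ::= v]

S ⇒ uB ⇒ uuBu ⇒ uuuBuu ⇒ uuuuBuuu ⇒ uuuuuBuuuu ⇒ uuuuuuBuuuuu ⇒ uuuuuuuBuuuuuu ⇒ uuuuuuuuBuuuuuuu ⇒ uuuuuuuuuBuuuuuuuu ⇒ uuuuuuuuuuBuuuuuuuuu ⇒ uuuuuuuuuuuBuuuuuuuuuu ⇒ uuuuuuuuuuuuBuuuuuuuuuuu ⇒ uuuuuuuuuuuuuBuuuuuuuuuuuu ⇒ uuuuuuuuuuuuuvuuuuuuuuuuuu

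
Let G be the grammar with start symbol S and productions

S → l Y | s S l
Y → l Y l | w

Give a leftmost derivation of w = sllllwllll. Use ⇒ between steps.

S ⇒ sSl ⇒ slYl ⇒ sllYll ⇒ slllYlll ⇒ sllllYllll ⇒ sllllwllll

S ⇒ sSl   [S → s S l]
sSl ⇒ slYl   [S → l Y]
slYl ⇒ sllYll   [Y → l Y l]
sllYll ⇒ slllYlll   [Y → l Y l]
slllYlll ⇒ sllllYllll   [Y → l Y l]
sllllYllll ⇒ sllllwllll   [Y → w]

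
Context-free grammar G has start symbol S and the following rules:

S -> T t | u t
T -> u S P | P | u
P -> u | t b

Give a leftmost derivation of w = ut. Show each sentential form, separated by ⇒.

S ⇒ Tt ⇒ Pt ⇒ ut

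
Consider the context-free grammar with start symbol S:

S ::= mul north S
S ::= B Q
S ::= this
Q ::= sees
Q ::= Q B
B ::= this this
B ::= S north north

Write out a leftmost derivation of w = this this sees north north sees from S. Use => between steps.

S => B Q   [S ::= B Q]
B Q => S north north Q   [B ::= S north north]
S north north Q => B Q north north Q   [S ::= B Q]
B Q north north Q => this this Q north north Q   [B ::= this this]
this this Q north north Q => this this sees north north Q   [Q ::= sees]
this this sees north north Q => this this sees north north sees   [Q ::= sees]

S => B Q => S north north Q => B Q north north Q => this this Q north north Q => this this sees north north Q => this this sees north north sees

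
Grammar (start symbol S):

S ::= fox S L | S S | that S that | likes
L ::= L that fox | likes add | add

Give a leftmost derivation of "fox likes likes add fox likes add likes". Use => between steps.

S => S S => fox S L S => fox likes L S => fox likes likes add S => fox likes likes add S S => fox likes likes add fox S L S => fox likes likes add fox likes L S => fox likes likes add fox likes add S => fox likes likes add fox likes add likes

S => S S   [S ::= S S]
S S => fox S L S   [S ::= fox S L]
fox S L S => fox likes L S   [S ::= likes]
fox likes L S => fox likes likes add S   [L ::= likes add]
fox likes likes add S => fox likes likes add S S   [S ::= S S]
fox likes likes add S S => fox likes likes add fox S L S   [S ::= fox S L]
fox likes likes add fox S L S => fox likes likes add fox likes L S   [S ::= likes]
fox likes likes add fox likes L S => fox likes likes add fox likes add S   [L ::= add]
fox likes likes add fox likes add S => fox likes likes add fox likes add likes   [S ::= likes]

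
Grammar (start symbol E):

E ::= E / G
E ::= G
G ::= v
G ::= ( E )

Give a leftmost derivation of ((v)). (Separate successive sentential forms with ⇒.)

E⇒G⇒(E)⇒(G)⇒((E))⇒((G))⇒((v))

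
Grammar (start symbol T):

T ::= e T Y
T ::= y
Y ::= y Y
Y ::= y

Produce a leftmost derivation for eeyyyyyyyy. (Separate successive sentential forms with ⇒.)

T ⇒ eTY ⇒ eeTYY ⇒ eeyYY ⇒ eeyyYY ⇒ eeyyyYY ⇒ eeyyyyYY ⇒ eeyyyyyYY ⇒ eeyyyyyyY ⇒ eeyyyyyyyY ⇒ eeyyyyyyyy

T ⇒ eTY   [T ::= e T Y]
eTY ⇒ eeTYY   [T ::= e T Y]
eeTYY ⇒ eeyYY   [T ::= y]
eeyYY ⇒ eeyyYY   [Y ::= y Y]
eeyyYY ⇒ eeyyyYY   [Y ::= y Y]
eeyyyYY ⇒ eeyyyyYY   [Y ::= y Y]
eeyyyyYY ⇒ eeyyyyyYY   [Y ::= y Y]
eeyyyyyYY ⇒ eeyyyyyyY   [Y ::= y]
eeyyyyyyY ⇒ eeyyyyyyyY   [Y ::= y Y]
eeyyyyyyyY ⇒ eeyyyyyyyy   [Y ::= y]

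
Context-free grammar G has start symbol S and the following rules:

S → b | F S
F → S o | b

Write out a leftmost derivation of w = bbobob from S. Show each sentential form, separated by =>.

S=>FS=>bS=>bFS=>bSoS=>bFSoS=>bSoSoS=>bboSoS=>bboboS=>bbobob

S => FS   [S → F S]
FS => bS   [F → b]
bS => bFS   [S → F S]
bFS => bSoS   [F → S o]
bSoS => bFSoS   [S → F S]
bFSoS => bSoSoS   [F → S o]
bSoSoS => bboSoS   [S → b]
bboSoS => bboboS   [S → b]
bboboS => bbobob   [S → b]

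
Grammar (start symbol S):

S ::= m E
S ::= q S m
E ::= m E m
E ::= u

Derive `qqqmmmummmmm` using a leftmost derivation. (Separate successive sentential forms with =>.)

S => qSm => qqSmm => qqqSmmm => qqqmEmmm => qqqmmEmmmm => qqqmmmEmmmmm => qqqmmmummmmm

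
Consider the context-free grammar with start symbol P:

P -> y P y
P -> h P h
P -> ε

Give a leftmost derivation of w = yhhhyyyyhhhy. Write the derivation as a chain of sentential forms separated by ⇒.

P⇒yPy⇒yhPhy⇒yhhPhhy⇒yhhhPhhhy⇒yhhhyPyhhhy⇒yhhhyyPyyhhhy⇒yhhhyyyyhhhy

P ⇒ yPy   [P -> y P y]
yPy ⇒ yhPhy   [P -> h P h]
yhPhy ⇒ yhhPhhy   [P -> h P h]
yhhPhhy ⇒ yhhhPhhhy   [P -> h P h]
yhhhPhhhy ⇒ yhhhyPyhhhy   [P -> y P y]
yhhhyPyhhhy ⇒ yhhhyyPyyhhhy   [P -> y P y]
yhhhyyPyyhhhy ⇒ yhhhyyyyhhhy   [P -> ε]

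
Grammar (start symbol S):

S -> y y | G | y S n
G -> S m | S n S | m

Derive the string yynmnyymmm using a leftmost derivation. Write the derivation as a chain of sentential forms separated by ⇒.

S ⇒ G   [S -> G]
G ⇒ Sm   [G -> S m]
Sm ⇒ Gm   [S -> G]
Gm ⇒ SnSm   [G -> S n S]
SnSm ⇒ yynSm   [S -> y y]
yynSm ⇒ yynGm   [S -> G]
yynGm ⇒ yynSmm   [G -> S m]
yynSmm ⇒ yynGmm   [S -> G]
yynGmm ⇒ yynSnSmm   [G -> S n S]
yynSnSmm ⇒ yynGnSmm   [S -> G]
yynGnSmm ⇒ yynmnSmm   [G -> m]
yynmnSmm ⇒ yynmnGmm   [S -> G]
yynmnGmm ⇒ yynmnSmmm   [G -> S m]
yynmnSmmm ⇒ yynmnyymmm   [S -> y y]

S⇒G⇒Sm⇒Gm⇒SnSm⇒yynSm⇒yynGm⇒yynSmm⇒yynGmm⇒yynSnSmm⇒yynGnSmm⇒yynmnSmm⇒yynmnGmm⇒yynmnSmmm⇒yynmnyymmm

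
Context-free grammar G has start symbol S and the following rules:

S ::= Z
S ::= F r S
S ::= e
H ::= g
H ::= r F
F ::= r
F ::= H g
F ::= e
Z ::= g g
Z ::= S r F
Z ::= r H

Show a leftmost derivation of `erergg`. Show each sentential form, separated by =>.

S=>FrS=>erS=>erFrS=>ererS=>ererZ=>erergg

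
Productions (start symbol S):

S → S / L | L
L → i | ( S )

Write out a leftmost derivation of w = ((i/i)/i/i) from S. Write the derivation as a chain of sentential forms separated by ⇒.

S⇒L⇒(S)⇒(S/L)⇒(S/L/L)⇒(L/L/L)⇒((S)/L/L)⇒((S/L)/L/L)⇒((L/L)/L/L)⇒((i/L)/L/L)⇒((i/i)/L/L)⇒((i/i)/i/L)⇒((i/i)/i/i)

S ⇒ L   [S → L]
L ⇒ (S)   [L → ( S )]
(S) ⇒ (S/L)   [S → S / L]
(S/L) ⇒ (S/L/L)   [S → S / L]
(S/L/L) ⇒ (L/L/L)   [S → L]
(L/L/L) ⇒ ((S)/L/L)   [L → ( S )]
((S)/L/L) ⇒ ((S/L)/L/L)   [S → S / L]
((S/L)/L/L) ⇒ ((L/L)/L/L)   [S → L]
((L/L)/L/L) ⇒ ((i/L)/L/L)   [L → i]
((i/L)/L/L) ⇒ ((i/i)/L/L)   [L → i]
((i/i)/L/L) ⇒ ((i/i)/i/L)   [L → i]
((i/i)/i/L) ⇒ ((i/i)/i/i)   [L → i]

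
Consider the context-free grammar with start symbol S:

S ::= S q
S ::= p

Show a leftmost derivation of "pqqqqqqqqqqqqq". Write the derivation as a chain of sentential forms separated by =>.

S => Sq => Sqq => Sqqq => Sqqqq => Sqqqqq => Sqqqqqq => Sqqqqqqq => Sqqqqqqqq => Sqqqqqqqqq => Sqqqqqqqqqq => Sqqqqqqqqqqq => Sqqqqqqqqqqqq => Sqqqqqqqqqqqqq => pqqqqqqqqqqqqq

S => Sq   [S ::= S q]
Sq => Sqq   [S ::= S q]
Sqq => Sqqq   [S ::= S q]
Sqqq => Sqqqq   [S ::= S q]
Sqqqq => Sqqqqq   [S ::= S q]
Sqqqqq => Sqqqqqq   [S ::= S q]
Sqqqqqq => Sqqqqqqq   [S ::= S q]
Sqqqqqqq => Sqqqqqqqq   [S ::= S q]
Sqqqqqqqq => Sqqqqqqqqq   [S ::= S q]
Sqqqqqqqqq => Sqqqqqqqqqq   [S ::= S q]
Sqqqqqqqqqq => Sqqqqqqqqqqq   [S ::= S q]
Sqqqqqqqqqqq => Sqqqqqqqqqqqq   [S ::= S q]
Sqqqqqqqqqqqq => Sqqqqqqqqqqqqq   [S ::= S q]
Sqqqqqqqqqqqqq => pqqqqqqqqqqqqq   [S ::= p]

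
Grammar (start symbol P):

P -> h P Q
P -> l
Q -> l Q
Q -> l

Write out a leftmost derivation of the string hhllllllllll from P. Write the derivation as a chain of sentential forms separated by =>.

P => hPQ => hhPQQ => hhlQQ => hhllQQ => hhlllQQ => hhllllQQ => hhlllllQ => hhllllllQ => hhlllllllQ => hhllllllllQ => hhlllllllllQ => hhllllllllll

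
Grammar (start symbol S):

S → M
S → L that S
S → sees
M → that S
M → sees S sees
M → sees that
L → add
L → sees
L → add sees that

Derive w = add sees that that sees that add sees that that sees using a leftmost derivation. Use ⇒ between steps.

S ⇒ L that S ⇒ add sees that that S ⇒ add sees that that L that S ⇒ add sees that that sees that S ⇒ add sees that that sees that L that S ⇒ add sees that that sees that add sees that that S ⇒ add sees that that sees that add sees that that sees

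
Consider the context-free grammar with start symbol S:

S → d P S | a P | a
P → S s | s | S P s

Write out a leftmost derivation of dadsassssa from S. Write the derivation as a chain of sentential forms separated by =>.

S=>dPS=>dSPsS=>daPPsS=>daSPsPsS=>dadPSPsPsS=>dadsSPsPsS=>dadsaPsPsS=>dadsassPsS=>dadsassssS=>dadsassssa

S => dPS   [S → d P S]
dPS => dSPsS   [P → S P s]
dSPsS => daPPsS   [S → a P]
daPPsS => daSPsPsS   [P → S P s]
daSPsPsS => dadPSPsPsS   [S → d P S]
dadPSPsPsS => dadsSPsPsS   [P → s]
dadsSPsPsS => dadsaPsPsS   [S → a]
dadsaPsPsS => dadsassPsS   [P → s]
dadsassPsS => dadsassssS   [P → s]
dadsassssS => dadsassssa   [S → a]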